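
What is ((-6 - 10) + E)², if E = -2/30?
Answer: 58081/225 ≈ 258.14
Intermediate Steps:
E = -1/15 (E = -2*1/30 = -1/15 ≈ -0.066667)
((-6 - 10) + E)² = ((-6 - 10) - 1/15)² = (-16 - 1/15)² = (-241/15)² = 58081/225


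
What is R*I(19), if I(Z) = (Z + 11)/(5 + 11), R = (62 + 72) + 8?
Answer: 1065/4 ≈ 266.25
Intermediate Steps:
R = 142 (R = 134 + 8 = 142)
I(Z) = 11/16 + Z/16 (I(Z) = (11 + Z)/16 = (11 + Z)*(1/16) = 11/16 + Z/16)
R*I(19) = 142*(11/16 + (1/16)*19) = 142*(11/16 + 19/16) = 142*(15/8) = 1065/4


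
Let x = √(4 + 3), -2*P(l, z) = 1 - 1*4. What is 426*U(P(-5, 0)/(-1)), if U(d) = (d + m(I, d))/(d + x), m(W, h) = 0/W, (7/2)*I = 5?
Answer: -3834/19 - 2556*√7/19 ≈ -557.71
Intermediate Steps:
I = 10/7 (I = (2/7)*5 = 10/7 ≈ 1.4286)
P(l, z) = 3/2 (P(l, z) = -(1 - 1*4)/2 = -(1 - 4)/2 = -½*(-3) = 3/2)
x = √7 ≈ 2.6458
m(W, h) = 0
U(d) = d/(d + √7) (U(d) = (d + 0)/(d + √7) = d/(d + √7))
426*U(P(-5, 0)/(-1)) = 426*(((3/2)/(-1))/((3/2)/(-1) + √7)) = 426*(((3/2)*(-1))/((3/2)*(-1) + √7)) = 426*(-3/(2*(-3/2 + √7))) = -639/(-3/2 + √7)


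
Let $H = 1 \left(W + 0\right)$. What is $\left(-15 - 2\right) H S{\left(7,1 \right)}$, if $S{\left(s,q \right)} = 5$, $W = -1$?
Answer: $85$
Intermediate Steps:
$H = -1$ ($H = 1 \left(-1 + 0\right) = 1 \left(-1\right) = -1$)
$\left(-15 - 2\right) H S{\left(7,1 \right)} = \left(-15 - 2\right) \left(-1\right) 5 = \left(-17\right) \left(-1\right) 5 = 17 \cdot 5 = 85$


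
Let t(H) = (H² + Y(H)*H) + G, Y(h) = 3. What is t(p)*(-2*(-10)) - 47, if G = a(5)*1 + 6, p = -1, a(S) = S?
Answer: 133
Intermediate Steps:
G = 11 (G = 5*1 + 6 = 5 + 6 = 11)
t(H) = 11 + H² + 3*H (t(H) = (H² + 3*H) + 11 = 11 + H² + 3*H)
t(p)*(-2*(-10)) - 47 = (11 + (-1)² + 3*(-1))*(-2*(-10)) - 47 = (11 + 1 - 3)*20 - 47 = 9*20 - 47 = 180 - 47 = 133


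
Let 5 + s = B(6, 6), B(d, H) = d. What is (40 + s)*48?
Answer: 1968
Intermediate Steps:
s = 1 (s = -5 + 6 = 1)
(40 + s)*48 = (40 + 1)*48 = 41*48 = 1968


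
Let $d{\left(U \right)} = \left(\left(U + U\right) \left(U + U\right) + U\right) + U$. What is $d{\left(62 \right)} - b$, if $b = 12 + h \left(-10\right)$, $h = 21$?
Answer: $15698$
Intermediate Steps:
$d{\left(U \right)} = 2 U + 4 U^{2}$ ($d{\left(U \right)} = \left(2 U 2 U + U\right) + U = \left(4 U^{2} + U\right) + U = \left(U + 4 U^{2}\right) + U = 2 U + 4 U^{2}$)
$b = -198$ ($b = 12 + 21 \left(-10\right) = 12 - 210 = -198$)
$d{\left(62 \right)} - b = 2 \cdot 62 \left(1 + 2 \cdot 62\right) - -198 = 2 \cdot 62 \left(1 + 124\right) + 198 = 2 \cdot 62 \cdot 125 + 198 = 15500 + 198 = 15698$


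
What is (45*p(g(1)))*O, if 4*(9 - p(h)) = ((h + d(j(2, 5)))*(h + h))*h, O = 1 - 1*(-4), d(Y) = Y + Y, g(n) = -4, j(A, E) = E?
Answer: -8775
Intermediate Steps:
d(Y) = 2*Y
O = 5 (O = 1 + 4 = 5)
p(h) = 9 - h²*(10 + h)/2 (p(h) = 9 - (h + 2*5)*(h + h)*h/4 = 9 - (h + 10)*(2*h)*h/4 = 9 - (10 + h)*(2*h)*h/4 = 9 - 2*h*(10 + h)*h/4 = 9 - h²*(10 + h)/2)
(45*p(g(1)))*O = (45*(9 - 5*(-4)² - ½*(-4)³))*5 = (45*(9 - 5*16 - ½*(-64)))*5 = (45*(9 - 80 + 32))*5 = (45*(-39))*5 = -1755*5 = -8775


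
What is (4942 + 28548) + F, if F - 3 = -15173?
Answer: 18320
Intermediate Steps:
F = -15170 (F = 3 - 15173 = -15170)
(4942 + 28548) + F = (4942 + 28548) - 15170 = 33490 - 15170 = 18320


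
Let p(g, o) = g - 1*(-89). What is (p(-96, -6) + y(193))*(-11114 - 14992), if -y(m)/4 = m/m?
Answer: 287166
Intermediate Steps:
p(g, o) = 89 + g (p(g, o) = g + 89 = 89 + g)
y(m) = -4 (y(m) = -4*m/m = -4*1 = -4)
(p(-96, -6) + y(193))*(-11114 - 14992) = ((89 - 96) - 4)*(-11114 - 14992) = (-7 - 4)*(-26106) = -11*(-26106) = 287166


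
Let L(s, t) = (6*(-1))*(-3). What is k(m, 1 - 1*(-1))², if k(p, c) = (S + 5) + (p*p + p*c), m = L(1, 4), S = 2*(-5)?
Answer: 126025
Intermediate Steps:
S = -10
L(s, t) = 18 (L(s, t) = -6*(-3) = 18)
m = 18
k(p, c) = -5 + p² + c*p (k(p, c) = (-10 + 5) + (p*p + p*c) = -5 + (p² + c*p) = -5 + p² + c*p)
k(m, 1 - 1*(-1))² = (-5 + 18² + (1 - 1*(-1))*18)² = (-5 + 324 + (1 + 1)*18)² = (-5 + 324 + 2*18)² = (-5 + 324 + 36)² = 355² = 126025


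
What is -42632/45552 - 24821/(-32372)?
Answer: -213559/1262508 ≈ -0.16915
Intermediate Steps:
-42632/45552 - 24821/(-32372) = -42632*1/45552 - 24821*(-1/32372) = -73/78 + 24821/32372 = -213559/1262508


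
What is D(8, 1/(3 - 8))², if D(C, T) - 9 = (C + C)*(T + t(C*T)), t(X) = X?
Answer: 9801/25 ≈ 392.04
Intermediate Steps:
D(C, T) = 9 + 2*C*(T + C*T) (D(C, T) = 9 + (C + C)*(T + C*T) = 9 + (2*C)*(T + C*T) = 9 + 2*C*(T + C*T))
D(8, 1/(3 - 8))² = (9 + 2*8/(3 - 8) + 2*8²/(3 - 8))² = (9 + 2*8/(-5) + 2*64/(-5))² = (9 + 2*8*(-⅕) + 2*(-⅕)*64)² = (9 - 16/5 - 128/5)² = (-99/5)² = 9801/25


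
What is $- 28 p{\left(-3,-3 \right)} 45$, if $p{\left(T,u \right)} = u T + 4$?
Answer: $-16380$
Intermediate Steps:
$p{\left(T,u \right)} = 4 + T u$ ($p{\left(T,u \right)} = T u + 4 = 4 + T u$)
$- 28 p{\left(-3,-3 \right)} 45 = - 28 \left(4 - -9\right) 45 = - 28 \left(4 + 9\right) 45 = \left(-28\right) 13 \cdot 45 = \left(-364\right) 45 = -16380$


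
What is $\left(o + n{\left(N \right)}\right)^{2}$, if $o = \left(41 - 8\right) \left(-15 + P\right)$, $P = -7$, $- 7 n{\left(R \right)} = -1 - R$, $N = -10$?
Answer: $\frac{25918281}{49} \approx 5.2894 \cdot 10^{5}$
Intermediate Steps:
$n{\left(R \right)} = \frac{1}{7} + \frac{R}{7}$ ($n{\left(R \right)} = - \frac{-1 - R}{7} = \frac{1}{7} + \frac{R}{7}$)
$o = -726$ ($o = \left(41 - 8\right) \left(-15 - 7\right) = 33 \left(-22\right) = -726$)
$\left(o + n{\left(N \right)}\right)^{2} = \left(-726 + \left(\frac{1}{7} + \frac{1}{7} \left(-10\right)\right)\right)^{2} = \left(-726 + \left(\frac{1}{7} - \frac{10}{7}\right)\right)^{2} = \left(-726 - \frac{9}{7}\right)^{2} = \left(- \frac{5091}{7}\right)^{2} = \frac{25918281}{49}$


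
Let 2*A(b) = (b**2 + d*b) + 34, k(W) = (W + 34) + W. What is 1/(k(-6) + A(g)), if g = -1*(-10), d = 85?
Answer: 1/514 ≈ 0.0019455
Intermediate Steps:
k(W) = 34 + 2*W (k(W) = (34 + W) + W = 34 + 2*W)
g = 10
A(b) = 17 + b**2/2 + 85*b/2 (A(b) = ((b**2 + 85*b) + 34)/2 = (34 + b**2 + 85*b)/2 = 17 + b**2/2 + 85*b/2)
1/(k(-6) + A(g)) = 1/((34 + 2*(-6)) + (17 + (1/2)*10**2 + (85/2)*10)) = 1/((34 - 12) + (17 + (1/2)*100 + 425)) = 1/(22 + (17 + 50 + 425)) = 1/(22 + 492) = 1/514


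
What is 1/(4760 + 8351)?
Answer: 1/13111 ≈ 7.6272e-5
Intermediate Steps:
1/(4760 + 8351) = 1/13111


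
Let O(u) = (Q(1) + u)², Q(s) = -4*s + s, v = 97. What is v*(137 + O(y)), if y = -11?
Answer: 32301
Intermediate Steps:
Q(s) = -3*s
O(u) = (-3 + u)² (O(u) = (-3*1 + u)² = (-3 + u)²)
v*(137 + O(y)) = 97*(137 + (-3 - 11)²) = 97*(137 + (-14)²) = 97*(137 + 196) = 97*333 = 32301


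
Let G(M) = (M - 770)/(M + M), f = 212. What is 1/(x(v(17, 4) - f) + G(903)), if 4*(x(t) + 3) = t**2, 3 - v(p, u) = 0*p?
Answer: 516/5633339 ≈ 9.1598e-5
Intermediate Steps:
v(p, u) = 3 (v(p, u) = 3 - 0*p = 3 - 1*0 = 3 + 0 = 3)
x(t) = -3 + t**2/4
G(M) = (-770 + M)/(2*M) (G(M) = (-770 + M)/((2*M)) = (-770 + M)*(1/(2*M)) = (-770 + M)/(2*M))
1/(x(v(17, 4) - f) + G(903)) = 1/((-3 + (3 - 1*212)**2/4) + (1/2)*(-770 + 903)/903) = 1/((-3 + (3 - 212)**2/4) + (1/2)*(1/903)*133) = 1/((-3 + (1/4)*(-209)**2) + 19/258) = 1/((-3 + (1/4)*43681) + 19/258) = 1/((-3 + 43681/4) + 19/258) = 1/(43669/4 + 19/258) = 1/(5633339/516) = 516/5633339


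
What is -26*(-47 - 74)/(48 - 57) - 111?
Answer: -4145/9 ≈ -460.56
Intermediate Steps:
-26*(-47 - 74)/(48 - 57) - 111 = -(-3146)/(-9) - 111 = -(-3146)*(-1)/9 - 111 = -26*121/9 - 111 = -3146/9 - 111 = -4145/9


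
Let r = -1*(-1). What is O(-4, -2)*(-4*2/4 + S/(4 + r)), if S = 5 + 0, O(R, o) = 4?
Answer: -4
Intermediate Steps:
r = 1
S = 5
O(-4, -2)*(-4*2/4 + S/(4 + r)) = 4*(-4*2/4 + 5/(4 + 1)) = 4*(-8*1/4 + 5/5) = 4*(-2 + 5*(1/5)) = 4*(-2 + 1) = 4*(-1) = -4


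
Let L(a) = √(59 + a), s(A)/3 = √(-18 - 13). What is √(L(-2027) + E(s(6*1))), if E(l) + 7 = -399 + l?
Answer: √(-406 + 3*I*√31 + 4*I*√123) ≈ 1.5111 + 20.206*I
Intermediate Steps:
s(A) = 3*I*√31 (s(A) = 3*√(-18 - 13) = 3*√(-31) = 3*(I*√31) = 3*I*√31)
E(l) = -406 + l (E(l) = -7 + (-399 + l) = -406 + l)
√(L(-2027) + E(s(6*1))) = √(√(59 - 2027) + (-406 + 3*I*√31)) = √(√(-1968) + (-406 + 3*I*√31)) = √(4*I*√123 + (-406 + 3*I*√31)) = √(-406 + 3*I*√31 + 4*I*√123)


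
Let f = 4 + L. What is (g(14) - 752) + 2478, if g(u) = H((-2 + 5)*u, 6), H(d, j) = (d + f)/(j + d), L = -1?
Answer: 27631/16 ≈ 1726.9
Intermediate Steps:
f = 3 (f = 4 - 1 = 3)
H(d, j) = (3 + d)/(d + j) (H(d, j) = (d + 3)/(j + d) = (3 + d)/(d + j))
g(u) = (3 + 3*u)/(6 + 3*u) (g(u) = (3 + (-2 + 5)*u)/((-2 + 5)*u + 6) = (3 + 3*u)/(3*u + 6) = (3 + 3*u)/(6 + 3*u))
(g(14) - 752) + 2478 = ((1 + 14)/(2 + 14) - 752) + 2478 = (15/16 - 752) + 2478 = -12017/16 + 2478 = 27631/16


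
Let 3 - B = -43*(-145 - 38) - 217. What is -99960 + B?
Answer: -107609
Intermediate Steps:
B = -7649 (B = 3 - (-43*(-145 - 38) - 217) = 3 - (-43*(-183) - 217) = 3 - (7869 - 217) = 3 - 1*7652 = 3 - 7652 = -7649)
-99960 + B = -99960 - 7649 = -107609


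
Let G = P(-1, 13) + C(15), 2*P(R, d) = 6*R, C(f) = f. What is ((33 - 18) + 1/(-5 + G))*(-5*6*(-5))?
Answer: 15900/7 ≈ 2271.4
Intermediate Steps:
P(R, d) = 3*R (P(R, d) = (6*R)/2 = 3*R)
G = 12 (G = 3*(-1) + 15 = -3 + 15 = 12)
((33 - 18) + 1/(-5 + G))*(-5*6*(-5)) = ((33 - 18) + 1/(-5 + 12))*(-5*6*(-5)) = (15 + 1/7)*(-30*(-5)) = (15 + 1/7)*150 = (106/7)*150 = 15900/7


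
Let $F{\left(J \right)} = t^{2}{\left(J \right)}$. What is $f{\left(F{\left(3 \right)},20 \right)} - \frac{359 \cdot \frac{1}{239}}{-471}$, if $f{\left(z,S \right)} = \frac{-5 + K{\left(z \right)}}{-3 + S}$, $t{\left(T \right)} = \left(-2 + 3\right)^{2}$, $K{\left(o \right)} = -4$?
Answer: $- \frac{1007018}{1913673} \approx -0.52622$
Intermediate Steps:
$t{\left(T \right)} = 1$ ($t{\left(T \right)} = 1^{2} = 1$)
$F{\left(J \right)} = 1$ ($F{\left(J \right)} = 1^{2} = 1$)
$f{\left(z,S \right)} = - \frac{9}{-3 + S}$ ($f{\left(z,S \right)} = \frac{-5 - 4}{-3 + S} = - \frac{9}{-3 + S}$)
$f{\left(F{\left(3 \right)},20 \right)} - \frac{359 \cdot \frac{1}{239}}{-471} = - \frac{9}{-3 + 20} - \frac{359 \cdot \frac{1}{239}}{-471} = - \frac{9}{17} - 359 \cdot \frac{1}{239} \left(- \frac{1}{471}\right) = \left(-9\right) \frac{1}{17} - \frac{359}{239} \left(- \frac{1}{471}\right) = - \frac{9}{17} - - \frac{359}{112569} = - \frac{9}{17} + \frac{359}{112569} = - \frac{1007018}{1913673}$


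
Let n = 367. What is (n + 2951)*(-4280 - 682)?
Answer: -16463916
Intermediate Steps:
(n + 2951)*(-4280 - 682) = (367 + 2951)*(-4280 - 682) = 3318*(-4962) = -16463916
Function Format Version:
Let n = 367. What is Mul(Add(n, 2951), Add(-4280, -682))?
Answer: -16463916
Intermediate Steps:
Mul(Add(n, 2951), Add(-4280, -682)) = Mul(Add(367, 2951), Add(-4280, -682)) = Mul(3318, -4962) = -16463916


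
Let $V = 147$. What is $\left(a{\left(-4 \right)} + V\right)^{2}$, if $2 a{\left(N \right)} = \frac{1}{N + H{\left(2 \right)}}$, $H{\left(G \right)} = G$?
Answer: $\frac{344569}{16} \approx 21536.0$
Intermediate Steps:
$a{\left(N \right)} = \frac{1}{2 \left(2 + N\right)}$ ($a{\left(N \right)} = \frac{1}{2 \left(N + 2\right)} = \frac{1}{2 \left(2 + N\right)}$)
$\left(a{\left(-4 \right)} + V\right)^{2} = \left(\frac{1}{2 \left(2 - 4\right)} + 147\right)^{2} = \left(\frac{1}{2 \left(-2\right)} + 147\right)^{2} = \left(\frac{1}{2} \left(- \frac{1}{2}\right) + 147\right)^{2} = \left(- \frac{1}{4} + 147\right)^{2} = \left(\frac{587}{4}\right)^{2} = \frac{344569}{16}$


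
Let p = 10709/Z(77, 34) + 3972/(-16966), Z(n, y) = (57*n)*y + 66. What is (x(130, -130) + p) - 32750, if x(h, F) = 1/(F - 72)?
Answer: -4189101663896983/127910847636 ≈ -32750.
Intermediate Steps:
Z(n, y) = 66 + 57*n*y (Z(n, y) = 57*n*y + 66 = 66 + 57*n*y)
x(h, F) = 1/(-72 + F)
p = -205649465/1266444036 (p = 10709/(66 + 57*77*34) + 3972/(-16966) = 10709/(66 + 149226) + 3972*(-1/16966) = 10709/149292 - 1986/8483 = -205649465/1266444036 ≈ -0.16238)
(x(130, -130) + p) - 32750 = (1/(-72 - 130) - 205649465/1266444036) - 32750 = (1/(-202) - 205649465/1266444036) - 32750 = (-1/202 - 205649465/1266444036) - 32750 = -21403817983/127910847636 - 32750 = -4189101663896983/127910847636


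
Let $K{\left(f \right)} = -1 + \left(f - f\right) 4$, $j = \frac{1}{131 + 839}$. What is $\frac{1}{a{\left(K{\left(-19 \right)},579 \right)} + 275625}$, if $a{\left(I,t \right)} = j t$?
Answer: $\frac{970}{267356829} \approx 3.6281 \cdot 10^{-6}$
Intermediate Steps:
$j = \frac{1}{970} \approx 0.0010309$
$K{\left(f \right)} = -1$ ($K{\left(f \right)} = -1 + 0 \cdot 4 = -1 + 0 = -1$)
$a{\left(I,t \right)} = \frac{t}{970}$
$\frac{1}{a{\left(K{\left(-19 \right)},579 \right)} + 275625} = \frac{1}{\frac{1}{970} \cdot 579 + 275625} = \frac{1}{\frac{579}{970} + 275625} = \frac{1}{\frac{267356829}{970}} = \frac{970}{267356829}$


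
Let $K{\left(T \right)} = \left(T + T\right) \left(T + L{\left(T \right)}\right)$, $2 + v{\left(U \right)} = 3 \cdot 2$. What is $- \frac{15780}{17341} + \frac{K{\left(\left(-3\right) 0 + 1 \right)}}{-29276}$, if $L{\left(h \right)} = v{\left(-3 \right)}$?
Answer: $- \frac{231074345}{253837558} \approx -0.91032$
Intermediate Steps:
$v{\left(U \right)} = 4$ ($v{\left(U \right)} = -2 + 3 \cdot 2 = -2 + 6 = 4$)
$L{\left(h \right)} = 4$
$K{\left(T \right)} = 2 T \left(4 + T\right)$ ($K{\left(T \right)} = \left(T + T\right) \left(T + 4\right) = 2 T \left(4 + T\right)$)
$- \frac{15780}{17341} + \frac{K{\left(\left(-3\right) 0 + 1 \right)}}{-29276} = - \frac{15780}{17341} + \frac{2 \left(\left(-3\right) 0 + 1\right) \left(4 + \left(\left(-3\right) 0 + 1\right)\right)}{-29276} = \left(-15780\right) \frac{1}{17341} + 2 \left(0 + 1\right) \left(4 + \left(0 + 1\right)\right) \left(- \frac{1}{29276}\right) = - \frac{15780}{17341} + 2 \cdot 1 \left(4 + 1\right) \left(- \frac{1}{29276}\right) = - \frac{15780}{17341} + 2 \cdot 1 \cdot 5 \left(- \frac{1}{29276}\right) = - \frac{15780}{17341} + 10 \left(- \frac{1}{29276}\right) = - \frac{15780}{17341} - \frac{5}{14638} = - \frac{231074345}{253837558}$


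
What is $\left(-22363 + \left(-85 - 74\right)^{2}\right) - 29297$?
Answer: $-26379$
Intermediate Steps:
$\left(-22363 + \left(-85 - 74\right)^{2}\right) - 29297 = \left(-22363 + \left(-159\right)^{2}\right) - 29297 = \left(-22363 + 25281\right) - 29297 = 2918 - 29297 = -26379$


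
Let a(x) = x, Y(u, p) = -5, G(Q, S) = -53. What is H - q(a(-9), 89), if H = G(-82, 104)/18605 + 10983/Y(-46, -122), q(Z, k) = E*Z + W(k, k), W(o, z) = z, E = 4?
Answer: -41853861/18605 ≈ -2249.6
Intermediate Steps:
q(Z, k) = k + 4*Z (q(Z, k) = 4*Z + k = k + 4*Z)
H = -40867796/18605 (H = -53/18605 + 10983/(-5) = -53*1/18605 + 10983*(-⅕) = -53/18605 - 10983/5 = -40867796/18605 ≈ -2196.6)
H - q(a(-9), 89) = -40867796/18605 - (89 + 4*(-9)) = -40867796/18605 - (89 - 36) = -40867796/18605 - 1*53 = -40867796/18605 - 53 = -41853861/18605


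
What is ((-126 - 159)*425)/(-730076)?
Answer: 121125/730076 ≈ 0.16591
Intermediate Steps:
((-126 - 159)*425)/(-730076) = -285*425*(-1/730076) = -121125*(-1/730076) = 121125/730076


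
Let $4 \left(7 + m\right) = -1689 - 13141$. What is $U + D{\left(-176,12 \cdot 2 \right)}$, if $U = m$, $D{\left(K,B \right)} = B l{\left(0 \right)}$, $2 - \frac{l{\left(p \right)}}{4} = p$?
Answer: $- \frac{7045}{2} \approx -3522.5$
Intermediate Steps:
$l{\left(p \right)} = 8 - 4 p$
$m = - \frac{7429}{2}$ ($m = -7 + \frac{-1689 - 13141}{4} = -7 + \frac{1}{4} \left(-14830\right) = -7 - \frac{7415}{2} = - \frac{7429}{2} \approx -3714.5$)
$D{\left(K,B \right)} = 8 B$ ($D{\left(K,B \right)} = B \left(8 - 0\right) = B \left(8 + 0\right) = B 8 = 8 B$)
$U = - \frac{7429}{2} \approx -3714.5$
$U + D{\left(-176,12 \cdot 2 \right)} = - \frac{7429}{2} + 8 \cdot 12 \cdot 2 = - \frac{7429}{2} + 8 \cdot 24 = - \frac{7429}{2} + 192 = - \frac{7045}{2}$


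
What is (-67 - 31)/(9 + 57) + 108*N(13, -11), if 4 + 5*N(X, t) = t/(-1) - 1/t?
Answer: 25027/165 ≈ 151.68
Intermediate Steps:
N(X, t) = -⅘ - t/5 - 1/(5*t) (N(X, t) = -⅘ + (t/(-1) - 1/t)/5 = -⅘ + (t*(-1) - 1/t)/5 = -⅘ + (-t - 1/t)/5 = -⅘ + (-t/5 - 1/(5*t)) = -⅘ - t/5 - 1/(5*t))
(-67 - 31)/(9 + 57) + 108*N(13, -11) = (-67 - 31)/(9 + 57) + 108*((⅕)*(-1 - 1*(-11)*(4 - 11))/(-11)) = -98/66 + 108*((⅕)*(-1/11)*(-1 - 1*(-11)*(-7))) = -98*1/66 + 108*((⅕)*(-1/11)*(-1 - 77)) = -49/33 + 108*((⅕)*(-1/11)*(-78)) = -49/33 + 108*(78/55) = -49/33 + 8424/55 = 25027/165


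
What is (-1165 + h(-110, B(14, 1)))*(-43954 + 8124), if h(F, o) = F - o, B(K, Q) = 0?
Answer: 45683250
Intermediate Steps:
(-1165 + h(-110, B(14, 1)))*(-43954 + 8124) = (-1165 + (-110 - 1*0))*(-43954 + 8124) = (-1165 + (-110 + 0))*(-35830) = (-1165 - 110)*(-35830) = -1275*(-35830) = 45683250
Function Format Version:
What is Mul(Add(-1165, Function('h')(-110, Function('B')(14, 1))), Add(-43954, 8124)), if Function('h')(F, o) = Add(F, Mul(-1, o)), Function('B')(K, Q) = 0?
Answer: 45683250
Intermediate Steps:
Mul(Add(-1165, Function('h')(-110, Function('B')(14, 1))), Add(-43954, 8124)) = Mul(Add(-1165, Add(-110, Mul(-1, 0))), Add(-43954, 8124)) = Mul(Add(-1165, Add(-110, 0)), -35830) = Mul(Add(-1165, -110), -35830) = Mul(-1275, -35830) = 45683250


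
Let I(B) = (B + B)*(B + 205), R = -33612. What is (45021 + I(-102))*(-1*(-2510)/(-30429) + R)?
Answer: -8185324810174/10143 ≈ -8.0699e+8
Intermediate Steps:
I(B) = 2*B*(205 + B) (I(B) = (2*B)*(205 + B) = 2*B*(205 + B))
(45021 + I(-102))*(-1*(-2510)/(-30429) + R) = (45021 + 2*(-102)*(205 - 102))*(-1*(-2510)/(-30429) - 33612) = (45021 + 2*(-102)*103)*(2510*(-1/30429) - 33612) = (45021 - 21012)*(-2510/30429 - 33612) = 24009*(-1022782058/30429) = -8185324810174/10143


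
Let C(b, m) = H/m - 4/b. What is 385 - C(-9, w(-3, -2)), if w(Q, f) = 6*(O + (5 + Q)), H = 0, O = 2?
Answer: 3461/9 ≈ 384.56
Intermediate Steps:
w(Q, f) = 42 + 6*Q (w(Q, f) = 6*(2 + (5 + Q)) = 6*(7 + Q) = 42 + 6*Q)
C(b, m) = -4/b (C(b, m) = 0/m - 4/b = 0 - 4/b = -4/b)
385 - C(-9, w(-3, -2)) = 385 - (-4)/(-9) = 385 - (-4)*(-1)/9 = 385 - 1*4/9 = 385 - 4/9 = 3461/9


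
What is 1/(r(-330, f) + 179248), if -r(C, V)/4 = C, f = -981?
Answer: 1/180568 ≈ 5.5381e-6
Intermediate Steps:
r(C, V) = -4*C
1/(r(-330, f) + 179248) = 1/(-4*(-330) + 179248) = 1/(1320 + 179248) = 1/180568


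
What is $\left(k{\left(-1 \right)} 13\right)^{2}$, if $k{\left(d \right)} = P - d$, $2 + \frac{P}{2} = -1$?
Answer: $4225$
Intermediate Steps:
$P = -6$ ($P = -4 + 2 \left(-1\right) = -4 - 2 = -6$)
$k{\left(d \right)} = -6 - d$
$\left(k{\left(-1 \right)} 13\right)^{2} = \left(\left(-6 - -1\right) 13\right)^{2} = \left(\left(-6 + 1\right) 13\right)^{2} = \left(\left(-5\right) 13\right)^{2} = \left(-65\right)^{2} = 4225$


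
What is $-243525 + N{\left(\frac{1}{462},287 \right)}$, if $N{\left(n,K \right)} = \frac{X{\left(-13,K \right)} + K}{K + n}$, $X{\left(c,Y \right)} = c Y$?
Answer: $- \frac{32291788503}{132595} \approx -2.4354 \cdot 10^{5}$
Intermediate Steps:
$X{\left(c,Y \right)} = Y c$
$N{\left(n,K \right)} = - \frac{12 K}{K + n}$ ($N{\left(n,K \right)} = \frac{K \left(-13\right) + K}{K + n} = \frac{- 13 K + K}{K + n} = \frac{\left(-12\right) K}{K + n} = - \frac{12 K}{K + n}$)
$-243525 + N{\left(\frac{1}{462},287 \right)} = -243525 - \frac{3444}{287 + \frac{1}{462}} = -243525 - \frac{3444}{\frac{132595}{462}} = -243525 - 3444 \cdot \frac{462}{132595} = -243525 - \frac{1591128}{132595} = - \frac{32291788503}{132595}$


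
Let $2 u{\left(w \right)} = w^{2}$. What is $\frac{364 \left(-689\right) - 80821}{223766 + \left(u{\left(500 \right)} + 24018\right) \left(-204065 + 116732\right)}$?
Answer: $\frac{30147}{1183087748} \approx 2.5482 \cdot 10^{-5}$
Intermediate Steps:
$u{\left(w \right)} = \frac{w^{2}}{2}$
$\frac{364 \left(-689\right) - 80821}{223766 + \left(u{\left(500 \right)} + 24018\right) \left(-204065 + 116732\right)} = \frac{364 \left(-689\right) - 80821}{223766 + \left(\frac{500^{2}}{2} + 24018\right) \left(-204065 + 116732\right)} = \frac{-250796 - 80821}{223766 + \left(\frac{1}{2} \cdot 250000 + 24018\right) \left(-87333\right)} = - \frac{331617}{223766 + \left(125000 + 24018\right) \left(-87333\right)} = - \frac{331617}{223766 + 149018 \left(-87333\right)} = - \frac{331617}{223766 - 13014188994} = - \frac{331617}{-13013965228} = \left(-331617\right) \left(- \frac{1}{13013965228}\right) = \frac{30147}{1183087748}$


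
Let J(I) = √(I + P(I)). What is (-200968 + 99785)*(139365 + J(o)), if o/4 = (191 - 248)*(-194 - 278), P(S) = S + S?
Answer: -14101368795 - 1214196*√2242 ≈ -1.4159e+10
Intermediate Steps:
P(S) = 2*S
o = 107616 (o = 4*((191 - 248)*(-194 - 278)) = 4*(-57*(-472)) = 4*26904 = 107616)
J(I) = √3*√I (J(I) = √(I + 2*I) = √(3*I) = √3*√I)
(-200968 + 99785)*(139365 + J(o)) = (-200968 + 99785)*(139365 + √3*√107616) = -101183*(139365 + √3*(4*√6726)) = -101183*(139365 + 12*√2242) = -14101368795 - 1214196*√2242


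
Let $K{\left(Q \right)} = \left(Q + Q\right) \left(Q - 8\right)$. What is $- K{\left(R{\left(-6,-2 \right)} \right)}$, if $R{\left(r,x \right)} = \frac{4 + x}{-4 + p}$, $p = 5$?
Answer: $24$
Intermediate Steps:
$R{\left(r,x \right)} = 4 + x$ ($R{\left(r,x \right)} = \frac{4 + x}{-4 + 5} = \frac{4 + x}{1} = \left(4 + x\right) 1 = 4 + x$)
$K{\left(Q \right)} = 2 Q \left(-8 + Q\right)$
$- K{\left(R{\left(-6,-2 \right)} \right)} = - 2 \left(4 - 2\right) \left(-8 + \left(4 - 2\right)\right) = - 2 \cdot 2 \left(-8 + 2\right) = - 2 \cdot 2 \left(-6\right) = \left(-1\right) \left(-24\right) = 24$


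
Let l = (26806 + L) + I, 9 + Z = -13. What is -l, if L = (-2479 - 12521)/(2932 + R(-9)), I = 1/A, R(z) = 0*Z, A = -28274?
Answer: -555444086419/20724842 ≈ -26801.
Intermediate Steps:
Z = -22 (Z = -9 - 13 = -22)
R(z) = 0 (R(z) = 0*(-22) = 0)
I = -1/28274 (I = 1/(-28274) = -1/28274 ≈ -3.5368e-5)
L = -3750/733 (L = (-2479 - 12521)/(2932 + 0) = -15000/2932 = -15000*1/2932 = -3750/733 ≈ -5.1160)
l = 555444086419/20724842 (l = (26806 - 3750/733) - 1/28274 = 19645048/733 - 1/28274 = 555444086419/20724842 ≈ 26801.)
-l = -1*555444086419/20724842 = -555444086419/20724842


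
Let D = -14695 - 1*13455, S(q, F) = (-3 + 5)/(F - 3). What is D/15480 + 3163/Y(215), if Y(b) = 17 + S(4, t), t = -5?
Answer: 19396691/103716 ≈ 187.02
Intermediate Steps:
S(q, F) = 2/(-3 + F)
D = -28150 (D = -14695 - 13455 = -28150)
Y(b) = 67/4 (Y(b) = 17 + 2/(-3 - 5) = 17 + 2/(-8) = 17 + 2*(-1/8) = 17 - 1/4 = 67/4)
D/15480 + 3163/Y(215) = -28150/15480 + 3163/(67/4) = -28150*1/15480 + 3163*(4/67) = -2815/1548 + 12652/67 = 19396691/103716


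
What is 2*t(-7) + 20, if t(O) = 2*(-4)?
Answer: 4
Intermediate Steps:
t(O) = -8
2*t(-7) + 20 = 2*(-8) + 20 = -16 + 20 = 4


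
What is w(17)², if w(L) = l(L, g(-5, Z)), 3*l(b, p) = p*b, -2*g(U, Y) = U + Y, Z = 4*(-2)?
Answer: 48841/36 ≈ 1356.7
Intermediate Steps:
Z = -8
g(U, Y) = -U/2 - Y/2 (g(U, Y) = -(U + Y)/2 = -U/2 - Y/2)
l(b, p) = b*p/3 (l(b, p) = (p*b)/3 = (b*p)/3 = b*p/3)
w(L) = 13*L/6 (w(L) = L*(-½*(-5) - ½*(-8))/3 = L*(5/2 + 4)/3 = (⅓)*L*(13/2) = 13*L/6)
w(17)² = ((13/6)*17)² = (221/6)² = 48841/36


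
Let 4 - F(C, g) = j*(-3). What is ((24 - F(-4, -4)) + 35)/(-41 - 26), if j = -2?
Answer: -61/67 ≈ -0.91045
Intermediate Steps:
F(C, g) = -2 (F(C, g) = 4 - (-2)*(-3) = 4 - 1*6 = 4 - 6 = -2)
((24 - F(-4, -4)) + 35)/(-41 - 26) = ((24 - 1*(-2)) + 35)/(-41 - 26) = ((24 + 2) + 35)/(-67) = (26 + 35)*(-1/67) = 61*(-1/67) = -61/67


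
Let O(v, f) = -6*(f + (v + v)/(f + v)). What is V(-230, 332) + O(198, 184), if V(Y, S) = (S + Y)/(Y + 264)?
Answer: -211479/191 ≈ -1107.2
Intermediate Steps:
V(Y, S) = (S + Y)/(264 + Y)
O(v, f) = -6*f - 12*v/(f + v) (O(v, f) = -6*(f + (2*v)/(f + v)) = -6*(f + 2*v/(f + v)) = -6*f - 12*v/(f + v))
V(-230, 332) + O(198, 184) = (332 - 230)/(264 - 230) + 6*(-1*184² - 2*198 - 1*184*198)/(184 + 198) = 102/34 + 6*(-1*33856 - 396 - 36432)/382 = (1/34)*102 + 6*(1/382)*(-33856 - 396 - 36432) = 3 + 6*(1/382)*(-70684) = 3 - 212052/191 = -211479/191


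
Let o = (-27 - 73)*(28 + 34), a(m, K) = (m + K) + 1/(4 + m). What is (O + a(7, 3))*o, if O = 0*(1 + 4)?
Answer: -688200/11 ≈ -62564.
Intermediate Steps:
a(m, K) = K + m + 1/(4 + m) (a(m, K) = (K + m) + 1/(4 + m) = K + m + 1/(4 + m))
o = -6200 (o = -100*62 = -6200)
O = 0 (O = 0*5 = 0)
(O + a(7, 3))*o = (0 + (1 + 7² + 4*3 + 4*7 + 3*7)/(4 + 7))*(-6200) = (0 + (1 + 49 + 12 + 28 + 21)/11)*(-6200) = (0 + (1/11)*111)*(-6200) = (0 + 111/11)*(-6200) = (111/11)*(-6200) = -688200/11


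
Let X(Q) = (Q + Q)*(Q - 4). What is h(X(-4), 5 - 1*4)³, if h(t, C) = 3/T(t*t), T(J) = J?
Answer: 27/68719476736 ≈ 3.9290e-10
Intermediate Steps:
X(Q) = 2*Q*(-4 + Q) (X(Q) = (2*Q)*(-4 + Q) = 2*Q*(-4 + Q))
h(t, C) = 3/t² (h(t, C) = 3/((t*t)) = 3/(t²) = 3/t²)
h(X(-4), 5 - 1*4)³ = (3/(2*(-4)*(-4 - 4))²)³ = (3/(2*(-4)*(-8))²)³ = (3/64²)³ = (3*(1/4096))³ = (3/4096)³ = 27/68719476736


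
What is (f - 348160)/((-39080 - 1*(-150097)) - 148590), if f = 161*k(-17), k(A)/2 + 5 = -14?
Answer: 354278/37573 ≈ 9.4291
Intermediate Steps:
k(A) = -38 (k(A) = -10 + 2*(-14) = -10 - 28 = -38)
f = -6118 (f = 161*(-38) = -6118)
(f - 348160)/((-39080 - 1*(-150097)) - 148590) = (-6118 - 348160)/((-39080 - 1*(-150097)) - 148590) = -354278/((-39080 + 150097) - 148590) = -354278/(111017 - 148590) = -354278/(-37573) = -354278*(-1/37573) = 354278/37573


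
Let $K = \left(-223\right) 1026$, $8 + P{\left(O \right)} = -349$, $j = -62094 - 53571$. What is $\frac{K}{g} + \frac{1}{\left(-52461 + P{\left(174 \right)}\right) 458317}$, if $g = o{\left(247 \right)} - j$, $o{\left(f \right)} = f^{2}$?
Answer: $- \frac{2769300900507431}{2138407972450122} \approx -1.295$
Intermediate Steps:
$j = -115665$ ($j = -62094 - 53571 = -115665$)
$P{\left(O \right)} = -357$ ($P{\left(O \right)} = -8 - 349 = -357$)
$K = -228798$
$g = 176674$ ($g = 247^{2} - -115665 = 61009 + 115665 = 176674$)
$\frac{K}{g} + \frac{1}{\left(-52461 + P{\left(174 \right)}\right) 458317} = - \frac{228798}{176674} + \frac{1}{\left(-52461 - 357\right) 458317} = \left(-228798\right) \frac{1}{176674} + \frac{1}{-52818} \cdot \frac{1}{458317} = - \frac{114399}{88337} - \frac{1}{24207387306} = - \frac{2769300900507431}{2138407972450122}$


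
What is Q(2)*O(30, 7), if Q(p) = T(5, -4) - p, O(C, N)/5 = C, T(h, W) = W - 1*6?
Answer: -1800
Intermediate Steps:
T(h, W) = -6 + W (T(h, W) = W - 6 = -6 + W)
O(C, N) = 5*C
Q(p) = -10 - p (Q(p) = (-6 - 4) - p = -10 - p)
Q(2)*O(30, 7) = (-10 - 1*2)*(5*30) = (-10 - 2)*150 = -12*150 = -1800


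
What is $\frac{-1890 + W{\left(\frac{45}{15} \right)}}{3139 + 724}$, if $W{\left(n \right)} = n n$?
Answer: $- \frac{1881}{3863} \approx -0.48693$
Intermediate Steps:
$W{\left(n \right)} = n^{2}$
$\frac{-1890 + W{\left(\frac{45}{15} \right)}}{3139 + 724} = \frac{-1890 + \left(\frac{45}{15}\right)^{2}}{3139 + 724} = \frac{-1890 + \left(45 \cdot \frac{1}{15}\right)^{2}}{3863} = \left(-1890 + 3^{2}\right) \frac{1}{3863} = \left(-1890 + 9\right) \frac{1}{3863} = \left(-1881\right) \frac{1}{3863} = - \frac{1881}{3863}$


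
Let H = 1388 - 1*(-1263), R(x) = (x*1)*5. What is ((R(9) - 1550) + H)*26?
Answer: 29796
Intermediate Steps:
R(x) = 5*x (R(x) = x*5 = 5*x)
H = 2651 (H = 1388 + 1263 = 2651)
((R(9) - 1550) + H)*26 = ((5*9 - 1550) + 2651)*26 = ((45 - 1550) + 2651)*26 = (-1505 + 2651)*26 = 1146*26 = 29796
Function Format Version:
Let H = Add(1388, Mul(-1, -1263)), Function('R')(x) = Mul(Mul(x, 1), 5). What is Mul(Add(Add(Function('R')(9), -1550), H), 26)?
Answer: 29796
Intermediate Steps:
Function('R')(x) = Mul(5, x) (Function('R')(x) = Mul(x, 5) = Mul(5, x))
H = 2651 (H = Add(1388, 1263) = 2651)
Mul(Add(Add(Function('R')(9), -1550), H), 26) = Mul(Add(Add(Mul(5, 9), -1550), 2651), 26) = Mul(Add(Add(45, -1550), 2651), 26) = Mul(Add(-1505, 2651), 26) = Mul(1146, 26) = 29796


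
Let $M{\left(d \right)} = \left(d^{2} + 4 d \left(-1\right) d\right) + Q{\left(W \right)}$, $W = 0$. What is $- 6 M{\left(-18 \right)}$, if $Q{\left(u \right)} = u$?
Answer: $5832$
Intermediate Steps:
$M{\left(d \right)} = - 3 d^{2}$ ($M{\left(d \right)} = \left(d^{2} + 4 d \left(-1\right) d\right) + 0 = \left(d^{2} + - 4 d d\right) + 0 = \left(d^{2} - 4 d^{2}\right) + 0 = - 3 d^{2} + 0 = - 3 d^{2}$)
$- 6 M{\left(-18 \right)} = - 6 \left(- 3 \left(-18\right)^{2}\right) = - 6 \left(\left(-3\right) 324\right) = \left(-6\right) \left(-972\right) = 5832$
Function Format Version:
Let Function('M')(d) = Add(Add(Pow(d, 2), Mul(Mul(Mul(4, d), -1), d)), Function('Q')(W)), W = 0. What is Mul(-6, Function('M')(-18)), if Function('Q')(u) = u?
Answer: 5832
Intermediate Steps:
Function('M')(d) = Mul(-3, Pow(d, 2)) (Function('M')(d) = Add(Add(Pow(d, 2), Mul(Mul(Mul(4, d), -1), d)), 0) = Add(Add(Pow(d, 2), Mul(Mul(-4, d), d)), 0) = Add(Add(Pow(d, 2), Mul(-4, Pow(d, 2))), 0) = Add(Mul(-3, Pow(d, 2)), 0) = Mul(-3, Pow(d, 2)))
Mul(-6, Function('M')(-18)) = Mul(-6, Mul(-3, Pow(-18, 2))) = Mul(-6, Mul(-3, 324)) = Mul(-6, -972) = 5832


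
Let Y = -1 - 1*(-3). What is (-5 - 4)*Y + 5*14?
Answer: 52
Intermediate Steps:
Y = 2 (Y = -1 + 3 = 2)
(-5 - 4)*Y + 5*14 = (-5 - 4)*2 + 5*14 = -9*2 + 70 = -18 + 70 = 52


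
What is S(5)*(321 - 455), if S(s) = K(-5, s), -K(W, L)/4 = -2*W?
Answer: 5360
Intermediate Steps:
K(W, L) = 8*W (K(W, L) = -(-8)*W = 8*W)
S(s) = -40 (S(s) = 8*(-5) = -40)
S(5)*(321 - 455) = -40*(321 - 455) = -40*(-134) = 5360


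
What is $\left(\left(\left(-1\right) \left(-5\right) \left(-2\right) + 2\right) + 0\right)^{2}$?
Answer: $64$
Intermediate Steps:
$\left(\left(\left(-1\right) \left(-5\right) \left(-2\right) + 2\right) + 0\right)^{2} = \left(\left(5 \left(-2\right) + 2\right) + 0\right)^{2} = \left(\left(-10 + 2\right) + 0\right)^{2} = \left(-8 + 0\right)^{2} = \left(-8\right)^{2} = 64$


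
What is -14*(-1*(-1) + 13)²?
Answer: -2744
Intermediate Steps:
-14*(-1*(-1) + 13)² = -14*(1 + 13)² = -14*14² = -14*196 = -2744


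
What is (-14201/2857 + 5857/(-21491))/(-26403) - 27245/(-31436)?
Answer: 44178040609079485/50962112280197196 ≈ 0.86688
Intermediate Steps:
(-14201/2857 + 5857/(-21491))/(-26403) - 27245/(-31436) = (-14201*1/2857 + 5857*(-1/21491))*(-1/26403) - 27245*(-1/31436) = (-14201/2857 - 5857/21491)*(-1/26403) + 27245/31436 = -321927140/61399787*(-1/26403) + 27245/31436 = 321927140/1621138576161 + 27245/31436 = 44178040609079485/50962112280197196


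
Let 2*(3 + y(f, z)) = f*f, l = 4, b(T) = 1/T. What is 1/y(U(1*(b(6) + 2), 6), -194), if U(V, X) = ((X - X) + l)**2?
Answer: 1/125 ≈ 0.0080000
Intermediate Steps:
b(T) = 1/T
U(V, X) = 16 (U(V, X) = ((X - X) + 4)**2 = (0 + 4)**2 = 4**2 = 16)
y(f, z) = -3 + f**2/2 (y(f, z) = -3 + (f*f)/2 = -3 + f**2/2)
1/y(U(1*(b(6) + 2), 6), -194) = 1/(-3 + (1/2)*16**2) = 1/(-3 + (1/2)*256) = 1/(-3 + 128) = 1/125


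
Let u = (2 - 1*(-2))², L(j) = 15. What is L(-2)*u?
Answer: 240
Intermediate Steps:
u = 16 (u = (2 + 2)² = 4² = 16)
L(-2)*u = 15*16 = 240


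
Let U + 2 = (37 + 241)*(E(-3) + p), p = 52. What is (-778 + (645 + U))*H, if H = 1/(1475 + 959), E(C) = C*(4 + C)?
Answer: 13487/2434 ≈ 5.5411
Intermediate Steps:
H = 1/2434 ≈ 0.00041085
U = 13620 (U = -2 + (37 + 241)*(-3*(4 - 3) + 52) = -2 + 278*(-3*1 + 52) = -2 + 278*(-3 + 52) = -2 + 278*49 = -2 + 13622 = 13620)
(-778 + (645 + U))*H = (-778 + (645 + 13620))*(1/2434) = (-778 + 14265)*(1/2434) = 13487*(1/2434) = 13487/2434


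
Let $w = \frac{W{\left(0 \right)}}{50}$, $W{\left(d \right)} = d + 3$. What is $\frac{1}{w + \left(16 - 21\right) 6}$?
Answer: $- \frac{50}{1497} \approx -0.0334$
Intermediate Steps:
$W{\left(d \right)} = 3 + d$
$w = \frac{3}{50}$ ($w = \frac{3 + 0}{50} = 3 \cdot \frac{1}{50} = \frac{3}{50} \approx 0.06$)
$\frac{1}{w + \left(16 - 21\right) 6} = \frac{1}{\frac{3}{50} + \left(16 - 21\right) 6} = \frac{1}{\frac{3}{50} - 30} = \frac{1}{- \frac{1497}{50}} = - \frac{50}{1497}$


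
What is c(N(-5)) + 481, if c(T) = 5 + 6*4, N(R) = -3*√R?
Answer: 510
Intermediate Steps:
c(T) = 29 (c(T) = 5 + 24 = 29)
c(N(-5)) + 481 = 29 + 481 = 510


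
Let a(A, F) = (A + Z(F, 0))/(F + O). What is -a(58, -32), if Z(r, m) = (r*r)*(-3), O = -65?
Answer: -3014/97 ≈ -31.072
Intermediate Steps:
Z(r, m) = -3*r**2 (Z(r, m) = r**2*(-3) = -3*r**2)
a(A, F) = (A - 3*F**2)/(-65 + F) (a(A, F) = (A - 3*F**2)/(F - 65) = (A - 3*F**2)/(-65 + F))
-a(58, -32) = -(58 - 3*(-32)**2)/(-65 - 32) = -(58 - 3*1024)/(-97) = -(-1)*(58 - 3072)/97 = -(-1)*(-3014)/97 = -1*3014/97 = -3014/97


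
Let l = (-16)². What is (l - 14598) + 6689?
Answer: -7653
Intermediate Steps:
l = 256
(l - 14598) + 6689 = (256 - 14598) + 6689 = -14342 + 6689 = -7653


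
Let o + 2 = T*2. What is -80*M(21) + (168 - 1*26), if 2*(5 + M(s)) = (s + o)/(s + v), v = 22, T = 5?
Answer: 22146/43 ≈ 515.02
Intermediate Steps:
o = 8 (o = -2 + 5*2 = -2 + 10 = 8)
M(s) = -5 + (8 + s)/(2*(22 + s)) (M(s) = -5 + ((s + 8)/(s + 22))/2 = -5 + ((8 + s)/(22 + s))/2 = -5 + (8 + s)/(2*(22 + s)))
-80*M(21) + (168 - 1*26) = -40*(-212 - 9*21)/(22 + 21) + (168 - 1*26) = -40*(-212 - 189)/43 + (168 - 26) = -40*(-401)/43 + 142 = -80*(-401/86) + 142 = 16040/43 + 142 = 22146/43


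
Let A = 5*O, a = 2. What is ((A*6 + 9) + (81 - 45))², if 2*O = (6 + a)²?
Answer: 1010025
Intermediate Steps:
O = 32 (O = (6 + 2)²/2 = (½)*8² = (½)*64 = 32)
A = 160 (A = 5*32 = 160)
((A*6 + 9) + (81 - 45))² = ((160*6 + 9) + (81 - 45))² = ((960 + 9) + 36)² = (969 + 36)² = 1005² = 1010025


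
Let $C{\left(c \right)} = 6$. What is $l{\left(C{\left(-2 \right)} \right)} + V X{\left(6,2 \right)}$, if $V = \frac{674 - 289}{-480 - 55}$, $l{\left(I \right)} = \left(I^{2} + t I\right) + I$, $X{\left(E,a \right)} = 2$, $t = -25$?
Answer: $- \frac{11710}{107} \approx -109.44$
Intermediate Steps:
$l{\left(I \right)} = I^{2} - 24 I$ ($l{\left(I \right)} = \left(I^{2} - 25 I\right) + I = I^{2} - 24 I$)
$V = - \frac{77}{107}$ ($V = \frac{385}{-535} = 385 \left(- \frac{1}{535}\right) = - \frac{77}{107} \approx -0.71963$)
$l{\left(C{\left(-2 \right)} \right)} + V X{\left(6,2 \right)} = 6 \left(-24 + 6\right) - \frac{154}{107} = 6 \left(-18\right) - \frac{154}{107} = -108 - \frac{154}{107} = - \frac{11710}{107}$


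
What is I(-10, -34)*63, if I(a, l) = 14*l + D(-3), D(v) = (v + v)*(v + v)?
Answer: -27720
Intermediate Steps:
D(v) = 4*v**2 (D(v) = (2*v)*(2*v) = 4*v**2)
I(a, l) = 36 + 14*l (I(a, l) = 14*l + 4*(-3)**2 = 14*l + 4*9 = 14*l + 36 = 36 + 14*l)
I(-10, -34)*63 = (36 + 14*(-34))*63 = (36 - 476)*63 = -440*63 = -27720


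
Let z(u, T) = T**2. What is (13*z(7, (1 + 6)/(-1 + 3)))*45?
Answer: 28665/4 ≈ 7166.3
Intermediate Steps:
(13*z(7, (1 + 6)/(-1 + 3)))*45 = (13*((1 + 6)/(-1 + 3))**2)*45 = (13*(7/2)**2)*45 = (13*(49/4))*45 = (637/4)*45 = 28665/4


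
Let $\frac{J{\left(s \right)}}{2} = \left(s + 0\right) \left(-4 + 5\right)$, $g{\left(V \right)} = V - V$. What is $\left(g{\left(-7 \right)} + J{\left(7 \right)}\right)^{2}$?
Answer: $196$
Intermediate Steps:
$g{\left(V \right)} = 0$
$J{\left(s \right)} = 2 s$ ($J{\left(s \right)} = 2 \left(s + 0\right) \left(-4 + 5\right) = 2 s 1 = 2 s$)
$\left(g{\left(-7 \right)} + J{\left(7 \right)}\right)^{2} = \left(0 + 2 \cdot 7\right)^{2} = \left(0 + 14\right)^{2} = 14^{2} = 196$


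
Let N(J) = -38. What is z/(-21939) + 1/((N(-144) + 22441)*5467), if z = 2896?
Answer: -4995689467/37845455109 ≈ -0.13200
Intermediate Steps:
z/(-21939) + 1/((N(-144) + 22441)*5467) = 2896/(-21939) + 1/((-38 + 22441)*5467) = 2896*(-1/21939) + (1/5467)/22403 = -2896/21939 + (1/22403)*(1/5467) = -2896/21939 + 1/122477201 = -4995689467/37845455109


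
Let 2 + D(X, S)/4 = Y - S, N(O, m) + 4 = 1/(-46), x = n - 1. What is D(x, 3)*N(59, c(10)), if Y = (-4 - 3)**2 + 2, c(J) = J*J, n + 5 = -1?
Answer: -740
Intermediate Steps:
n = -6 (n = -5 - 1 = -6)
c(J) = J**2
x = -7 (x = -6 - 1 = -7)
N(O, m) = -185/46 (N(O, m) = -4 + 1/(-46) = -4 - 1/46 = -185/46)
Y = 51 (Y = (-7)**2 + 2 = 49 + 2 = 51)
D(X, S) = 196 - 4*S (D(X, S) = -8 + 4*(51 - S) = -8 + (204 - 4*S) = 196 - 4*S)
D(x, 3)*N(59, c(10)) = (196 - 4*3)*(-185/46) = (196 - 12)*(-185/46) = 184*(-185/46) = -740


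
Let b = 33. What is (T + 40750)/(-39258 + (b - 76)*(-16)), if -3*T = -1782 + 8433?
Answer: -38533/38570 ≈ -0.99904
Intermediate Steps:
T = -2217 (T = -(-1782 + 8433)/3 = -⅓*6651 = -2217)
(T + 40750)/(-39258 + (b - 76)*(-16)) = (-2217 + 40750)/(-39258 + (33 - 76)*(-16)) = 38533/(-39258 - 43*(-16)) = 38533/(-39258 + 688) = 38533/(-38570) = 38533*(-1/38570) = -38533/38570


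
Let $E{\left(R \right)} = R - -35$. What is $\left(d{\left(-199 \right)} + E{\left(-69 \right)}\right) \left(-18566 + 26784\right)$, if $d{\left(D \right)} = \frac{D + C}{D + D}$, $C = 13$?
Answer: $- \frac{54838714}{199} \approx -2.7557 \cdot 10^{5}$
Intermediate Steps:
$E{\left(R \right)} = 35 + R$ ($E{\left(R \right)} = R + 35 = 35 + R$)
$d{\left(D \right)} = \frac{13 + D}{2 D}$ ($d{\left(D \right)} = \frac{D + 13}{D + D} = \frac{13 + D}{2 D}$)
$\left(d{\left(-199 \right)} + E{\left(-69 \right)}\right) \left(-18566 + 26784\right) = \left(\frac{13 - 199}{2 \left(-199\right)} + \left(35 - 69\right)\right) \left(-18566 + 26784\right) = \left(\frac{1}{2} \left(- \frac{1}{199}\right) \left(-186\right) - 34\right) 8218 = \left(\frac{93}{199} - 34\right) 8218 = \left(- \frac{6673}{199}\right) 8218 = - \frac{54838714}{199}$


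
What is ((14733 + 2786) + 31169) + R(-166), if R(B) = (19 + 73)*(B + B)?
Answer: 18144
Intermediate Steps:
R(B) = 184*B (R(B) = 92*(2*B) = 184*B)
((14733 + 2786) + 31169) + R(-166) = ((14733 + 2786) + 31169) + 184*(-166) = (17519 + 31169) - 30544 = 48688 - 30544 = 18144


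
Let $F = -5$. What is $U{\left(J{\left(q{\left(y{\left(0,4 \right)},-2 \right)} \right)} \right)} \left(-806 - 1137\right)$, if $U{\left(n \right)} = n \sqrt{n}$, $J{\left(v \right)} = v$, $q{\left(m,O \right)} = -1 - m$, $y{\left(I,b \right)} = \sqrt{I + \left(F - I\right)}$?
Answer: $- 1943 \left(-1 - i \sqrt{5}\right)^{\frac{3}{2}} \approx 7360.0 + 1147.0 i$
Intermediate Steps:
$y{\left(I,b \right)} = i \sqrt{5}$ ($y{\left(I,b \right)} = \sqrt{I - \left(5 + I\right)} = \sqrt{-5} = i \sqrt{5}$)
$U{\left(n \right)} = n^{\frac{3}{2}}$
$U{\left(J{\left(q{\left(y{\left(0,4 \right)},-2 \right)} \right)} \right)} \left(-806 - 1137\right) = \left(-1 - i \sqrt{5}\right)^{\frac{3}{2}} \left(-806 - 1137\right) = \left(-1 - i \sqrt{5}\right)^{\frac{3}{2}} \left(-1943\right) = - 1943 \left(-1 - i \sqrt{5}\right)^{\frac{3}{2}}$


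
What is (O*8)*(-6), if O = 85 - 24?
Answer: -2928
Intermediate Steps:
O = 61
(O*8)*(-6) = (61*8)*(-6) = 488*(-6) = -2928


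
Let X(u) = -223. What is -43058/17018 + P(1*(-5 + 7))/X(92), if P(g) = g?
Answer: -4817985/1897507 ≈ -2.5391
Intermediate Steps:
-43058/17018 + P(1*(-5 + 7))/X(92) = -43058/17018 + (1*(-5 + 7))/(-223) = -43058*1/17018 + (1*2)*(-1/223) = -21529/8509 + 2*(-1/223) = -21529/8509 - 2/223 = -4817985/1897507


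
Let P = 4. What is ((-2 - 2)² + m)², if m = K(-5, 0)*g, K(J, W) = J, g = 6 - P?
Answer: 36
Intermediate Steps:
g = 2 (g = 6 - 1*4 = 6 - 4 = 2)
m = -10 (m = -5*2 = -10)
((-2 - 2)² + m)² = ((-2 - 2)² - 10)² = ((-4)² - 10)² = (16 - 10)² = 6² = 36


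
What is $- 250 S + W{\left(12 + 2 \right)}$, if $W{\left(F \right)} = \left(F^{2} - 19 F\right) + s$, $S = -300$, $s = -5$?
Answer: $74925$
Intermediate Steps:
$W{\left(F \right)} = -5 + F^{2} - 19 F$ ($W{\left(F \right)} = \left(F^{2} - 19 F\right) - 5 = -5 + F^{2} - 19 F$)
$- 250 S + W{\left(12 + 2 \right)} = \left(-250\right) \left(-300\right) - \left(5 - \left(12 + 2\right)^{2} + 19 \left(12 + 2\right)\right) = 75000 - \left(271 - 196\right) = 75000 - 75 = 74925$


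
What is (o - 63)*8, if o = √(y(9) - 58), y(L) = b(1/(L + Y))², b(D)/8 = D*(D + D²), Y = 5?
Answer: -504 + 8*I*√6823417/343 ≈ -504.0 + 60.925*I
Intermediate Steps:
b(D) = 8*D*(D + D²) (b(D) = 8*(D*(D + D²)) = 8*D*(D + D²))
y(L) = 64*(1 + 1/(5 + L))²/(5 + L)⁴ (y(L) = (8*(1/(L + 5))²*(1 + 1/(L + 5)))² = (8*(1/(5 + L))²*(1 + 1/(5 + L)))² = (8*(1 + 1/(5 + L))/(5 + L)²)² = 64*(1 + 1/(5 + L))²/(5 + L)⁴)
o = I*√6823417/343 (o = √(64*(6 + 9)²/(5 + 9)⁶ - 58) = √(64*15²/14⁶ - 58) = √(64*(1/7529536)*225 - 58) = √(225/117649 - 58) = √(-6823417/117649) = I*√6823417/343 ≈ 7.6156*I)
(o - 63)*8 = (I*√6823417/343 - 63)*8 = (-63 + I*√6823417/343)*8 = -504 + 8*I*√6823417/343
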